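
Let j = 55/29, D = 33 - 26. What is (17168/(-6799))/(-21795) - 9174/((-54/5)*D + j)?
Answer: 197119258491566/1583644598835 ≈ 124.47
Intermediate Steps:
D = 7
j = 55/29 (j = 55*(1/29) = 55/29 ≈ 1.8966)
(17168/(-6799))/(-21795) - 9174/((-54/5)*D + j) = (17168/(-6799))/(-21795) - 9174/(-54/5*7 + 55/29) = (17168*(-1/6799))*(-1/21795) - 9174/(-54*1/5*7 + 55/29) = -17168/6799*(-1/21795) - 9174/(-54/5*7 + 55/29) = 17168/148184205 - 9174/(-378/5 + 55/29) = 17168/148184205 - 9174/(-10687/145) = 17168/148184205 - 9174*(-145/10687) = 17168/148184205 + 1330230/10687 = 197119258491566/1583644598835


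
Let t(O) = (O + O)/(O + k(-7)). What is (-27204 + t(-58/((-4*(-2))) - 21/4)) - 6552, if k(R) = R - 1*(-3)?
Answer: -1113898/33 ≈ -33755.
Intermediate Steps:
k(R) = 3 + R (k(R) = R + 3 = 3 + R)
t(O) = 2*O/(-4 + O) (t(O) = (O + O)/(O + (3 - 7)) = (2*O)/(O - 4) = (2*O)/(-4 + O) = 2*O/(-4 + O))
(-27204 + t(-58/((-4*(-2))) - 21/4)) - 6552 = (-27204 + 2*(-58/((-4*(-2))) - 21/4)/(-4 + (-58/((-4*(-2))) - 21/4))) - 6552 = (-27204 + 2*(-58/8 - 21*1/4)/(-4 + (-58/8 - 21*1/4))) - 6552 = (-27204 + 2*(-58*1/8 - 21/4)/(-4 + (-58*1/8 - 21/4))) - 6552 = (-27204 + 2*(-29/4 - 21/4)/(-4 + (-29/4 - 21/4))) - 6552 = (-27204 + 2*(-25/2)/(-4 - 25/2)) - 6552 = (-27204 + 2*(-25/2)/(-33/2)) - 6552 = (-27204 + 2*(-25/2)*(-2/33)) - 6552 = (-27204 + 50/33) - 6552 = -897682/33 - 6552 = -1113898/33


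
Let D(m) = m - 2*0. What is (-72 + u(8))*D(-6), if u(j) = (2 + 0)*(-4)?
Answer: 480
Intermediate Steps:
u(j) = -8 (u(j) = 2*(-4) = -8)
D(m) = m (D(m) = m + 0 = m)
(-72 + u(8))*D(-6) = (-72 - 8)*(-6) = -80*(-6) = 480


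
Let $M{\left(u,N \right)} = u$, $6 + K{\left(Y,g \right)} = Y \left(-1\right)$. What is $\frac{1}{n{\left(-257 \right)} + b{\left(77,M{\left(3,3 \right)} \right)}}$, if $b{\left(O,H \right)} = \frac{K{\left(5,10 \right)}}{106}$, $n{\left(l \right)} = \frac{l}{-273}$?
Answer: $\frac{28938}{24239} \approx 1.1939$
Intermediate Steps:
$K{\left(Y,g \right)} = -6 - Y$ ($K{\left(Y,g \right)} = -6 + Y \left(-1\right) = -6 - Y$)
$n{\left(l \right)} = - \frac{l}{273}$ ($n{\left(l \right)} = l \left(- \frac{1}{273}\right) = - \frac{l}{273}$)
$b{\left(O,H \right)} = - \frac{11}{106}$ ($b{\left(O,H \right)} = \frac{-6 - 5}{106} = \left(-6 - 5\right) \frac{1}{106} = \left(-11\right) \frac{1}{106} = - \frac{11}{106}$)
$\frac{1}{n{\left(-257 \right)} + b{\left(77,M{\left(3,3 \right)} \right)}} = \frac{1}{\left(- \frac{1}{273}\right) \left(-257\right) - \frac{11}{106}} = \frac{1}{\frac{257}{273} - \frac{11}{106}} = \frac{1}{\frac{24239}{28938}} = \frac{28938}{24239}$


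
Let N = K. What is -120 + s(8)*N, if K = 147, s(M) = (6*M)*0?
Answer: -120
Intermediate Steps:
s(M) = 0
N = 147
-120 + s(8)*N = -120 + 0*147 = -120 + 0 = -120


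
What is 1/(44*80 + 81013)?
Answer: 1/84533 ≈ 1.1830e-5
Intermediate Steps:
1/(44*80 + 81013) = 1/(3520 + 81013) = 1/84533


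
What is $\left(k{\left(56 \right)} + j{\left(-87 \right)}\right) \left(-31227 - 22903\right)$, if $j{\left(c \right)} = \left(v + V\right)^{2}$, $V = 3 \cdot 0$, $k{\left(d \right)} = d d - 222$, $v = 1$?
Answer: $-157788950$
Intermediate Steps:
$k{\left(d \right)} = -222 + d^{2}$ ($k{\left(d \right)} = d^{2} - 222 = -222 + d^{2}$)
$V = 0$
$j{\left(c \right)} = 1$ ($j{\left(c \right)} = \left(1 + 0\right)^{2} = 1^{2} = 1$)
$\left(k{\left(56 \right)} + j{\left(-87 \right)}\right) \left(-31227 - 22903\right) = \left(\left(-222 + 56^{2}\right) + 1\right) \left(-31227 - 22903\right) = \left(\left(-222 + 3136\right) + 1\right) \left(-54130\right) = \left(2914 + 1\right) \left(-54130\right) = 2915 \left(-54130\right) = -157788950$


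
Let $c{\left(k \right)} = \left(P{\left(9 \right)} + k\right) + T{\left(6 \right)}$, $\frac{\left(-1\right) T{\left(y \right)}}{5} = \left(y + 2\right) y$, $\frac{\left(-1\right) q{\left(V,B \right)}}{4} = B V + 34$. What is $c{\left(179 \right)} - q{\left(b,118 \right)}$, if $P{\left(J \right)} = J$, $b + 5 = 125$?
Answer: $56724$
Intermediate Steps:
$b = 120$ ($b = -5 + 125 = 120$)
$q{\left(V,B \right)} = -136 - 4 B V$ ($q{\left(V,B \right)} = - 4 \left(B V + 34\right) = - 4 \left(34 + B V\right) = -136 - 4 B V$)
$T{\left(y \right)} = - 5 y \left(2 + y\right)$ ($T{\left(y \right)} = - 5 \left(y + 2\right) y = - 5 \left(2 + y\right) y = - 5 y \left(2 + y\right)$)
$c{\left(k \right)} = -231 + k$ ($c{\left(k \right)} = \left(9 + k\right) - 30 \left(2 + 6\right) = \left(9 + k\right) - 30 \cdot 8 = \left(9 + k\right) - 240 = -231 + k$)
$c{\left(179 \right)} - q{\left(b,118 \right)} = \left(-231 + 179\right) - \left(-136 - 472 \cdot 120\right) = -52 - \left(-136 - 56640\right) = -52 - -56776 = -52 + 56776 = 56724$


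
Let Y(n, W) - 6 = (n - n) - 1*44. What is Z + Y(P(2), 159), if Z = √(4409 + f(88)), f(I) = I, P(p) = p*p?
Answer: -38 + √4497 ≈ 29.060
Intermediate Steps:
P(p) = p²
Y(n, W) = -38 (Y(n, W) = 6 + ((n - n) - 1*44) = 6 + (0 - 44) = 6 - 44 = -38)
Z = √4497 (Z = √(4409 + 88) = √4497 ≈ 67.060)
Z + Y(P(2), 159) = √4497 - 38 = -38 + √4497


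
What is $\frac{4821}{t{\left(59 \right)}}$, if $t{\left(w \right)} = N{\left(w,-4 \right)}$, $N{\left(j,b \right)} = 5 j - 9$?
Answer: $\frac{4821}{286} \approx 16.857$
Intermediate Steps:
$N{\left(j,b \right)} = -9 + 5 j$
$t{\left(w \right)} = -9 + 5 w$
$\frac{4821}{t{\left(59 \right)}} = \frac{4821}{-9 + 5 \cdot 59} = \frac{4821}{-9 + 295} = \frac{4821}{286}$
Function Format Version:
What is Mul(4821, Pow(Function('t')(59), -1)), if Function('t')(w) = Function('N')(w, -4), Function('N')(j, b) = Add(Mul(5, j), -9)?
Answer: Rational(4821, 286) ≈ 16.857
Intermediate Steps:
Function('N')(j, b) = Add(-9, Mul(5, j))
Function('t')(w) = Add(-9, Mul(5, w))
Mul(4821, Pow(Function('t')(59), -1)) = Mul(4821, Pow(Add(-9, Mul(5, 59)), -1)) = Mul(4821, Pow(Add(-9, 295), -1)) = Mul(4821, Pow(286, -1)) = Mul(4821, Rational(1, 286)) = Rational(4821, 286)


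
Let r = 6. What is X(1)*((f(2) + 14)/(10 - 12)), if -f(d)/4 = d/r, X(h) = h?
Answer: -19/3 ≈ -6.3333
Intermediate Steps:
f(d) = -2*d/3 (f(d) = -4*d/6 = -2*d/3)
X(1)*((f(2) + 14)/(10 - 12)) = 1*((-⅔*2 + 14)/(10 - 12)) = 1*((-4/3 + 14)/(-2)) = 1*((38/3)*(-½)) = 1*(-19/3) = -19/3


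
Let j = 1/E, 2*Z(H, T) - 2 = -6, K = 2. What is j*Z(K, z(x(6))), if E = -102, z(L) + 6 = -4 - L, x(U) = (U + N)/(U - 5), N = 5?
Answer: 1/51 ≈ 0.019608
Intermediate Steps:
x(U) = (5 + U)/(-5 + U) (x(U) = (U + 5)/(U - 5) = (5 + U)/(-5 + U))
z(L) = -10 - L (z(L) = -6 + (-4 - L) = -10 - L)
Z(H, T) = -2 (Z(H, T) = 1 + (½)*(-6) = 1 - 3 = -2)
j = -1/102 (j = 1/(-102) = -1/102 ≈ -0.0098039)
j*Z(K, z(x(6))) = -1/102*(-2) = 1/51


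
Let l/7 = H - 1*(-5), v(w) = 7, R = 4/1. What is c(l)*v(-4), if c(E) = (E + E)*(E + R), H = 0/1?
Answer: 19110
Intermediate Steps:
H = 0 (H = 0*1 = 0)
R = 4 (R = 4*1 = 4)
l = 35 (l = 7*(0 - 1*(-5)) = 7*(0 + 5) = 7*5 = 35)
c(E) = 2*E*(4 + E) (c(E) = (E + E)*(E + 4) = (2*E)*(4 + E) = 2*E*(4 + E))
c(l)*v(-4) = (2*35*(4 + 35))*7 = (2*35*39)*7 = 2730*7 = 19110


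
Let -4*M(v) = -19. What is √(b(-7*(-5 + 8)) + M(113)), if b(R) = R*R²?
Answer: 5*I*√1481/2 ≈ 96.209*I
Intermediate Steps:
b(R) = R³
M(v) = 19/4 (M(v) = -¼*(-19) = 19/4)
√(b(-7*(-5 + 8)) + M(113)) = √((-7*(-5 + 8))³ + 19/4) = √((-7*3)³ + 19/4) = √((-21)³ + 19/4) = √(-9261 + 19/4) = √(-37025/4) = 5*I*√1481/2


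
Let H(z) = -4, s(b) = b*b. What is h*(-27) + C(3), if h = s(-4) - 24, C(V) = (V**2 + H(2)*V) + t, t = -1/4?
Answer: 851/4 ≈ 212.75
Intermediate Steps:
s(b) = b**2
t = -1/4 (t = -1*1/4 = -1/4 ≈ -0.25000)
C(V) = -1/4 + V**2 - 4*V (C(V) = (V**2 - 4*V) - 1/4 = -1/4 + V**2 - 4*V)
h = -8 (h = (-4)**2 - 24 = 16 - 24 = -8)
h*(-27) + C(3) = -8*(-27) + (-1/4 + 3**2 - 4*3) = 216 + (-1/4 + 9 - 12) = 216 - 13/4 = 851/4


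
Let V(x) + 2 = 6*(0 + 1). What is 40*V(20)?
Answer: 160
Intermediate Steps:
V(x) = 4 (V(x) = -2 + 6*(0 + 1) = -2 + 6*1 = -2 + 6 = 4)
40*V(20) = 40*4 = 160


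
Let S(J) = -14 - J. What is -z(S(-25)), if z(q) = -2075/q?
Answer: 2075/11 ≈ 188.64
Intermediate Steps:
-z(S(-25)) = -(-2075)/(-14 - 1*(-25)) = -(-2075)/(-14 + 25) = -(-2075)/11 = -1*(-2075/11) = 2075/11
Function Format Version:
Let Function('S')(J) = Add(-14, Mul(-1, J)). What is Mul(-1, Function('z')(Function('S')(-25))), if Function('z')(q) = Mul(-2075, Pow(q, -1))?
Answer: Rational(2075, 11) ≈ 188.64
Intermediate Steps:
Mul(-1, Function('z')(Function('S')(-25))) = Mul(-1, Mul(-2075, Pow(Add(-14, Mul(-1, -25)), -1))) = Mul(-1, Mul(-2075, Pow(Add(-14, 25), -1))) = Mul(-1, Mul(-2075, Pow(11, -1))) = Mul(-1, Mul(-2075, Rational(1, 11))) = Mul(-1, Rational(-2075, 11)) = Rational(2075, 11)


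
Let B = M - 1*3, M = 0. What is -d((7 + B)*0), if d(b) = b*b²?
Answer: 0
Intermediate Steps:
B = -3 (B = 0 - 1*3 = 0 - 3 = -3)
d(b) = b³
-d((7 + B)*0) = -((7 - 3)*0)³ = -(4*0)³ = -1*0³ = -1*0 = 0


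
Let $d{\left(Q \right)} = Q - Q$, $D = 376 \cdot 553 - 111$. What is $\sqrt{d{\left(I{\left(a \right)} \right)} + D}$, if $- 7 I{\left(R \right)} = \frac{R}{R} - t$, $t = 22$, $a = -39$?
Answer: $\sqrt{207817} \approx 455.87$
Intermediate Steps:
$I{\left(R \right)} = 3$ ($I{\left(R \right)} = - \frac{\frac{R}{R} - 22}{7} = - \frac{1 - 22}{7} = \left(- \frac{1}{7}\right) \left(-21\right) = 3$)
$D = 207817$ ($D = 207928 - 111 = 207817$)
$d{\left(Q \right)} = 0$
$\sqrt{d{\left(I{\left(a \right)} \right)} + D} = \sqrt{0 + 207817} = \sqrt{207817}$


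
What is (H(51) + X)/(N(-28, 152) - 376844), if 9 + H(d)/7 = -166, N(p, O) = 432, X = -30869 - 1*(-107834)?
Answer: -18935/94103 ≈ -0.20122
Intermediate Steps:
X = 76965 (X = -30869 + 107834 = 76965)
H(d) = -1225 (H(d) = -63 + 7*(-166) = -63 - 1162 = -1225)
(H(51) + X)/(N(-28, 152) - 376844) = (-1225 + 76965)/(432 - 376844) = 75740/(-376412) = 75740*(-1/376412) = -18935/94103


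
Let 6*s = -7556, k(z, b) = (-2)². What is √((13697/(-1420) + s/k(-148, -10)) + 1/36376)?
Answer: I*√121746310600923390/19370220 ≈ 18.013*I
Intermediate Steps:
k(z, b) = 4
s = -3778/3 (s = (⅙)*(-7556) = -3778/3 ≈ -1259.3)
√((13697/(-1420) + s/k(-148, -10)) + 1/36376) = √((13697/(-1420) - 3778/3/4) + 1/36376) = √((13697*(-1/1420) - 3778/3*¼) + 1/36376) = √((-13697/1420 - 1889/6) + 1/36376) = √(-1382281/4260 + 1/36376) = √(-12570462349/38740440) = I*√121746310600923390/19370220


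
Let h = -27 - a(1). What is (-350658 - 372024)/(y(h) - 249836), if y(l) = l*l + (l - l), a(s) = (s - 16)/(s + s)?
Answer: 2890728/997823 ≈ 2.8970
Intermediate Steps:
a(s) = (-16 + s)/(2*s) (a(s) = (-16 + s)/((2*s)) = (-16 + s)*(1/(2*s)) = (-16 + s)/(2*s))
h = -39/2 (h = -27 - (-16 + 1)/(2*1) = -27 - (-15)/2 = -27 - 1*(-15/2) = -27 + 15/2 = -39/2 ≈ -19.500)
y(l) = l² (y(l) = l² + 0 = l²)
(-350658 - 372024)/(y(h) - 249836) = (-350658 - 372024)/((-39/2)² - 249836) = -722682/(1521/4 - 249836) = -722682/(-997823/4) = -722682*(-4/997823) = 2890728/997823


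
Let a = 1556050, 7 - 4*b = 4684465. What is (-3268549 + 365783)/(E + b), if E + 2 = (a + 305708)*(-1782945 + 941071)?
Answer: 5805532/3134733651217 ≈ 1.8520e-6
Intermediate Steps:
b = -2342229/2 (b = 7/4 - 1/4*4684465 = 7/4 - 4684465/4 = -2342229/2 ≈ -1.1711e+6)
E = -1567365654494 (E = -2 + (1556050 + 305708)*(-1782945 + 941071) = -2 + 1861758*(-841874) = -2 - 1567365654492 = -1567365654494)
(-3268549 + 365783)/(E + b) = (-3268549 + 365783)/(-1567365654494 - 2342229/2) = -2902766/(-3134733651217/2) = -2902766*(-2/3134733651217) = 5805532/3134733651217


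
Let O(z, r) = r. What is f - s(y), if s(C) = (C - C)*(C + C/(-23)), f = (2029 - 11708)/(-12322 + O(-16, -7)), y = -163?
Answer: 9679/12329 ≈ 0.78506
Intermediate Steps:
f = 9679/12329 (f = (2029 - 11708)/(-12322 - 7) = -9679/(-12329) = -9679*(-1/12329) = 9679/12329 ≈ 0.78506)
s(C) = 0 (s(C) = 0*(C + C*(-1/23)) = 0*(C - C/23) = 0*(22*C/23) = 0)
f - s(y) = 9679/12329 - 1*0 = 9679/12329 + 0 = 9679/12329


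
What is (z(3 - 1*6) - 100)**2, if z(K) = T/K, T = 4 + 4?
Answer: 94864/9 ≈ 10540.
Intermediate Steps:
T = 8
z(K) = 8/K
(z(3 - 1*6) - 100)**2 = (8/(3 - 1*6) - 100)**2 = (8/(3 - 6) - 100)**2 = (8/(-3) - 100)**2 = (8*(-1/3) - 100)**2 = (-8/3 - 100)**2 = (-308/3)**2 = 94864/9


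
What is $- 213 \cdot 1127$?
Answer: $-240051$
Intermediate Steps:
$- 213 \cdot 1127 = \left(-1\right) 240051 = -240051$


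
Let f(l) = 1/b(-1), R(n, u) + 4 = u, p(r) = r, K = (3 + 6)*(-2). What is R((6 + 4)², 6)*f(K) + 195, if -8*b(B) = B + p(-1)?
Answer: 203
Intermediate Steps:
K = -18 (K = 9*(-2) = -18)
R(n, u) = -4 + u
b(B) = ⅛ - B/8 (b(B) = -(B - 1)/8 = -(-1 + B)/8 = ⅛ - B/8)
f(l) = 4 (f(l) = 1/(⅛ - ⅛*(-1)) = 1/(⅛ + ⅛) = 1/(¼) = 4)
R((6 + 4)², 6)*f(K) + 195 = (-4 + 6)*4 + 195 = 2*4 + 195 = 8 + 195 = 203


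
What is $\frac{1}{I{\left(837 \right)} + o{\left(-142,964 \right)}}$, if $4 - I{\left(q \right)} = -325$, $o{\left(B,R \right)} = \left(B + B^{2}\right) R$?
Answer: $\frac{1}{19301537} \approx 5.1809 \cdot 10^{-8}$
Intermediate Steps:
$o{\left(B,R \right)} = R \left(B + B^{2}\right)$
$I{\left(q \right)} = 329$ ($I{\left(q \right)} = 4 - -325 = 4 + 325 = 329$)
$\frac{1}{I{\left(837 \right)} + o{\left(-142,964 \right)}} = \frac{1}{329 - 136888 \left(1 - 142\right)} = \frac{1}{329 - 136888 \left(-141\right)} = \frac{1}{329 + 19301208} = \frac{1}{19301537}$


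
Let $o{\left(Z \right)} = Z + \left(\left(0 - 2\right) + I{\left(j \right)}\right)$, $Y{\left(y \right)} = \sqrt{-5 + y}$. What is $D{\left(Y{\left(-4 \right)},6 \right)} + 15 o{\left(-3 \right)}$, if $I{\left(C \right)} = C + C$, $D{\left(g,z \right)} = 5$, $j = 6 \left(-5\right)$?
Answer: $-970$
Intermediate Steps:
$j = -30$
$I{\left(C \right)} = 2 C$
$o{\left(Z \right)} = -62 + Z$ ($o{\left(Z \right)} = Z + \left(\left(0 - 2\right) + 2 \left(-30\right)\right) = Z - 62 = -62 + Z$)
$D{\left(Y{\left(-4 \right)},6 \right)} + 15 o{\left(-3 \right)} = 5 + 15 \left(-62 - 3\right) = 5 + 15 \left(-65\right) = 5 - 975 = -970$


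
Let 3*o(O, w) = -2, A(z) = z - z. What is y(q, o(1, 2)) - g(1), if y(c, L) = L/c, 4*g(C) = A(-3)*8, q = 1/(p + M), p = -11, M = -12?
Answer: 46/3 ≈ 15.333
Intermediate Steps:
A(z) = 0
o(O, w) = -⅔ (o(O, w) = (⅓)*(-2) = -⅔)
q = -1/23 (q = 1/(-11 - 12) = 1/(-23) = -1/23 ≈ -0.043478)
g(C) = 0 (g(C) = (0*8)/4 = (¼)*0 = 0)
y(q, o(1, 2)) - g(1) = -2/(3*(-1/23)) - 1*0 = -⅔*(-23) + 0 = 46/3 + 0 = 46/3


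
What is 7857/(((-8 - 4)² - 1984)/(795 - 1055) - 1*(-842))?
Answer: 102141/11038 ≈ 9.2536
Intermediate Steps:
7857/(((-8 - 4)² - 1984)/(795 - 1055) - 1*(-842)) = 7857/(((-12)² - 1984)/(-260) + 842) = 7857/((144 - 1984)*(-1/260) + 842) = 7857/(-1840*(-1/260) + 842) = 7857/(92/13 + 842) = 7857/(11038/13) = 7857*(13/11038) = 102141/11038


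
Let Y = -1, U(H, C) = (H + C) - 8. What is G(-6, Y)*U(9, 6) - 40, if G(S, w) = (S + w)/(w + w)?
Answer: -31/2 ≈ -15.500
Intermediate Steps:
U(H, C) = -8 + C + H (U(H, C) = (C + H) - 8 = -8 + C + H)
G(S, w) = (S + w)/(2*w) (G(S, w) = (S + w)/((2*w)) = (S + w)*(1/(2*w)) = (S + w)/(2*w))
G(-6, Y)*U(9, 6) - 40 = ((½)*(-6 - 1)/(-1))*(-8 + 6 + 9) - 40 = ((½)*(-1)*(-7))*7 - 40 = (7/2)*7 - 40 = 49/2 - 40 = -31/2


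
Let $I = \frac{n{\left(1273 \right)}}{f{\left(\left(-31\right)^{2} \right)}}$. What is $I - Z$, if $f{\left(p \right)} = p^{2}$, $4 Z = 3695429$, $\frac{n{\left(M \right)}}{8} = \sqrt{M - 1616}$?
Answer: $- \frac{3695429}{4} + \frac{56 i \sqrt{7}}{923521} \approx -9.2386 \cdot 10^{5} + 0.00016043 i$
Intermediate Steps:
$n{\left(M \right)} = 8 \sqrt{-1616 + M}$ ($n{\left(M \right)} = 8 \sqrt{M - 1616} = 8 \sqrt{-1616 + M}$)
$Z = \frac{3695429}{4}$ ($Z = \frac{1}{4} \cdot 3695429 = \frac{3695429}{4} \approx 9.2386 \cdot 10^{5}$)
$I = \frac{56 i \sqrt{7}}{923521}$ ($I = \frac{8 \sqrt{-1616 + 1273}}{\left(\left(-31\right)^{2}\right)^{2}} = \frac{8 \sqrt{-343}}{961^{2}} = \frac{8 \cdot 7 i \sqrt{7}}{923521} = 56 i \sqrt{7} \cdot \frac{1}{923521} = \frac{56 i \sqrt{7}}{923521} \approx 0.00016043 i$)
$I - Z = \frac{56 i \sqrt{7}}{923521} - \frac{3695429}{4} = - \frac{3695429}{4} + \frac{56 i \sqrt{7}}{923521}$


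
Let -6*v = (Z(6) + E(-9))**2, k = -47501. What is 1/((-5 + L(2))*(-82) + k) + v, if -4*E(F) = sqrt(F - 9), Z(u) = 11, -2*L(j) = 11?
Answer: -174718/8745 + 11*I*sqrt(2)/4 ≈ -19.979 + 3.8891*I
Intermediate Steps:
L(j) = -11/2 (L(j) = -1/2*11 = -11/2)
E(F) = -sqrt(-9 + F)/4 (E(F) = -sqrt(F - 9)/4 = -sqrt(-9 + F)/4)
v = -(11 - 3*I*sqrt(2)/4)**2/6 (v = -(11 - sqrt(-9 - 9)/4)**2/6 = -(11 - 3*I*sqrt(2)/4)**2/6 ≈ -19.979 + 3.8891*I)
1/((-5 + L(2))*(-82) + k) + v = 1/((-5 - 11/2)*(-82) - 47501) + (-959/48 + 11*I*sqrt(2)/4) = 1/(-21/2*(-82) - 47501) + (-959/48 + 11*I*sqrt(2)/4) = 1/(861 - 47501) + (-959/48 + 11*I*sqrt(2)/4) = 1/(-46640) + (-959/48 + 11*I*sqrt(2)/4) = -1/46640 + (-959/48 + 11*I*sqrt(2)/4) = -174718/8745 + 11*I*sqrt(2)/4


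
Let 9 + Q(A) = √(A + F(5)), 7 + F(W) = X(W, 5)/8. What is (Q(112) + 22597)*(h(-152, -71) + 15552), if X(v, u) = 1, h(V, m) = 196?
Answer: 355715824 + 114173*√2 ≈ 3.5588e+8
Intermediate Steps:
F(W) = -55/8 (F(W) = -7 + 1/8 = -7 + 1*(⅛) = -7 + ⅛ = -55/8)
Q(A) = -9 + √(-55/8 + A) (Q(A) = -9 + √(A - 55/8) = -9 + √(-55/8 + A))
(Q(112) + 22597)*(h(-152, -71) + 15552) = ((-9 + √(-110 + 16*112)/4) + 22597)*(196 + 15552) = ((-9 + √(-110 + 1792)/4) + 22597)*15748 = ((-9 + √1682/4) + 22597)*15748 = ((-9 + (29*√2)/4) + 22597)*15748 = ((-9 + 29*√2/4) + 22597)*15748 = (22588 + 29*√2/4)*15748 = 355715824 + 114173*√2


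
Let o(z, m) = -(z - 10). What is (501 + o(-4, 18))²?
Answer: 265225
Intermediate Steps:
o(z, m) = 10 - z (o(z, m) = -(-10 + z) = 10 - z)
(501 + o(-4, 18))² = (501 + (10 - 1*(-4)))² = (501 + (10 + 4))² = (501 + 14)² = 515² = 265225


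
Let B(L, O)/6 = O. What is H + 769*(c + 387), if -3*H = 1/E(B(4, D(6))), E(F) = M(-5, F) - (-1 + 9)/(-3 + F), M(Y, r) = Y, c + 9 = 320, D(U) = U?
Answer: 92859837/173 ≈ 5.3676e+5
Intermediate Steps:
c = 311 (c = -9 + 320 = 311)
B(L, O) = 6*O
E(F) = -5 - 8/(-3 + F) (E(F) = -5 - (-1 + 9)/(-3 + F) = -5 - 8/(-3 + F))
H = 11/173 (H = -(-3 + 6*6)/(7 - 30*6)/3 = -(-3 + 36)/(7 - 5*36)/3 = -33/(7 - 180)/3 = -1/(3*((1/33)*(-173))) = -1/(3*(-173/33)) = -⅓*(-33/173) = 11/173 ≈ 0.063584)
H + 769*(c + 387) = 11/173 + 769*(311 + 387) = 11/173 + 769*698 = 11/173 + 536762 = 92859837/173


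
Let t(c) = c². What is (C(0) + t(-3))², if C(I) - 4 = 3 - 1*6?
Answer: 100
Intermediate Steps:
C(I) = 1 (C(I) = 4 + (3 - 1*6) = 4 + (3 - 6) = 4 - 3 = 1)
(C(0) + t(-3))² = (1 + (-3)²)² = (1 + 9)² = 10² = 100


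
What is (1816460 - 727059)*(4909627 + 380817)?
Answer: 5763414984044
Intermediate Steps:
(1816460 - 727059)*(4909627 + 380817) = 1089401*5290444 = 5763414984044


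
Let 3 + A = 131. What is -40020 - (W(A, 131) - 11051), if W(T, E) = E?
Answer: -29100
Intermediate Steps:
A = 128 (A = -3 + 131 = 128)
-40020 - (W(A, 131) - 11051) = -40020 - (131 - 11051) = -40020 - 1*(-10920) = -40020 + 10920 = -29100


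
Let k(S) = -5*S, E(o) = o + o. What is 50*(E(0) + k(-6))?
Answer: 1500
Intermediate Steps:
E(o) = 2*o
50*(E(0) + k(-6)) = 50*(2*0 - 5*(-6)) = 50*(0 + 30) = 50*30 = 1500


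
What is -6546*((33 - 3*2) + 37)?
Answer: -418944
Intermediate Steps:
-6546*((33 - 3*2) + 37) = -6546*((33 - 6) + 37) = -6546*(27 + 37) = -6546*64 = -418944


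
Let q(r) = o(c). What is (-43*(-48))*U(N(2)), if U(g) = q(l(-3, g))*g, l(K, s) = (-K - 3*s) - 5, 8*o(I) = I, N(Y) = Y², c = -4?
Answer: -4128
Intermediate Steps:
o(I) = I/8
l(K, s) = -5 - K - 3*s
q(r) = -½ (q(r) = (⅛)*(-4) = -½)
U(g) = -g/2
(-43*(-48))*U(N(2)) = (-43*(-48))*(-½*2²) = 2064*(-½*4) = 2064*(-2) = -4128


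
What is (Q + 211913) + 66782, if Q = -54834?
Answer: 223861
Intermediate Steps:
(Q + 211913) + 66782 = (-54834 + 211913) + 66782 = 157079 + 66782 = 223861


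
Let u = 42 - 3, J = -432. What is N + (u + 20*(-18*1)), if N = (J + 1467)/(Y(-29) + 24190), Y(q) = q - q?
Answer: -1552791/4838 ≈ -320.96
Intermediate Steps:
Y(q) = 0
u = 39
N = 207/4838 (N = (-432 + 1467)/(0 + 24190) = 1035/24190 = 1035*(1/24190) = 207/4838 ≈ 0.042786)
N + (u + 20*(-18*1)) = 207/4838 + (39 + 20*(-18*1)) = 207/4838 + (39 + 20*(-18)) = 207/4838 + (39 - 360) = 207/4838 - 321 = -1552791/4838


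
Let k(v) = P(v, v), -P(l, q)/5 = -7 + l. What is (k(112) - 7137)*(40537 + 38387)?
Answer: -604715688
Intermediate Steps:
P(l, q) = 35 - 5*l (P(l, q) = -5*(-7 + l) = 35 - 5*l)
k(v) = 35 - 5*v
(k(112) - 7137)*(40537 + 38387) = ((35 - 5*112) - 7137)*(40537 + 38387) = ((35 - 560) - 7137)*78924 = (-525 - 7137)*78924 = -7662*78924 = -604715688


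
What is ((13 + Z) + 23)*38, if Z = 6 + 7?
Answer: 1862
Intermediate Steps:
Z = 13
((13 + Z) + 23)*38 = ((13 + 13) + 23)*38 = (26 + 23)*38 = 49*38 = 1862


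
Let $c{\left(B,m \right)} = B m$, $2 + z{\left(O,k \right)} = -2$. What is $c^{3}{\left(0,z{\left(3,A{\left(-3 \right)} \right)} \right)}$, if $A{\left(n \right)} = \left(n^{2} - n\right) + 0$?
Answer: $0$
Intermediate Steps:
$A{\left(n \right)} = n^{2} - n$
$z{\left(O,k \right)} = -4$ ($z{\left(O,k \right)} = -2 - 2 = -4$)
$c^{3}{\left(0,z{\left(3,A{\left(-3 \right)} \right)} \right)} = \left(0 \left(-4\right)\right)^{3} = 0^{3} = 0$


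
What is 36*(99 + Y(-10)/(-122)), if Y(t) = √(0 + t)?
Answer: 3564 - 18*I*√10/61 ≈ 3564.0 - 0.93313*I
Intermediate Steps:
Y(t) = √t
36*(99 + Y(-10)/(-122)) = 36*(99 + √(-10)/(-122)) = 36*(99 + (I*√10)*(-1/122)) = 36*(99 - I*√10/122) = 3564 - 18*I*√10/61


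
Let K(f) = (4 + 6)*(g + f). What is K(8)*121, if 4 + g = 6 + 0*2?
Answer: 12100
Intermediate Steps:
g = 2 (g = -4 + (6 + 0*2) = -4 + (6 + 0) = -4 + 6 = 2)
K(f) = 20 + 10*f (K(f) = (4 + 6)*(2 + f) = 10*(2 + f) = 20 + 10*f)
K(8)*121 = (20 + 10*8)*121 = (20 + 80)*121 = 100*121 = 12100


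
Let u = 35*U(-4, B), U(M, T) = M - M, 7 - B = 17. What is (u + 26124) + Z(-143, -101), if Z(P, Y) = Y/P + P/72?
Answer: 268959527/10296 ≈ 26123.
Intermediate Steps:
B = -10 (B = 7 - 1*17 = 7 - 17 = -10)
Z(P, Y) = P/72 + Y/P (Z(P, Y) = Y/P + P*(1/72) = Y/P + P/72 = P/72 + Y/P)
U(M, T) = 0
u = 0 (u = 35*0 = 0)
(u + 26124) + Z(-143, -101) = (0 + 26124) + ((1/72)*(-143) - 101/(-143)) = 26124 + (-143/72 - 101*(-1/143)) = 26124 + (-143/72 + 101/143) = 26124 - 13177/10296 = 268959527/10296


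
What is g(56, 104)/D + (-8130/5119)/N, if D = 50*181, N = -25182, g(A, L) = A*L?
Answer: 62568829391/97217104575 ≈ 0.64360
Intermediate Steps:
D = 9050
g(56, 104)/D + (-8130/5119)/N = (56*104)/9050 - 8130/5119/(-25182) = 5824*(1/9050) - 8130*1/5119*(-1/25182) = 2912/4525 - 8130/5119*(-1/25182) = 2912/4525 + 1355/21484443 = 62568829391/97217104575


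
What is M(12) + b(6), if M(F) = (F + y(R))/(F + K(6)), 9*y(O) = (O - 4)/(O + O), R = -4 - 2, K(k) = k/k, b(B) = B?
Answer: 4865/702 ≈ 6.9302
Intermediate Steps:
K(k) = 1
R = -6
y(O) = (-4 + O)/(18*O) (y(O) = ((O - 4)/(O + O))/9 = ((-4 + O)/((2*O)))/9 = ((-4 + O)*(1/(2*O)))/9 = ((-4 + O)/(2*O))/9 = (-4 + O)/(18*O))
M(F) = (5/54 + F)/(1 + F) (M(F) = (F + (1/18)*(-4 - 6)/(-6))/(F + 1) = (F + (1/18)*(-⅙)*(-10))/(1 + F) = (F + 5/54)/(1 + F) = (5/54 + F)/(1 + F))
M(12) + b(6) = (5/54 + 12)/(1 + 12) + 6 = (653/54)/13 + 6 = (1/13)*(653/54) + 6 = 653/702 + 6 = 4865/702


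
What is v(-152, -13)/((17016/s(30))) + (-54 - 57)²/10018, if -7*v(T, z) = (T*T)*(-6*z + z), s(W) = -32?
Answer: 60361974089/149158002 ≈ 404.68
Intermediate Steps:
v(T, z) = 5*z*T²/7 (v(T, z) = -T*T*(-6*z + z)/7 = -T²*(-5*z)/7 = -(-5)*z*T²/7 = 5*z*T²/7)
v(-152, -13)/((17016/s(30))) + (-54 - 57)²/10018 = ((5/7)*(-13)*(-152)²)/((17016/(-32))) + (-54 - 57)²/10018 = ((5/7)*(-13)*23104)/((17016*(-1/32))) + (-111)²*(1/10018) = -1501760/(7*(-2127/4)) + 12321*(1/10018) = -1501760/7*(-4/2127) + 12321/10018 = 6007040/14889 + 12321/10018 = 60361974089/149158002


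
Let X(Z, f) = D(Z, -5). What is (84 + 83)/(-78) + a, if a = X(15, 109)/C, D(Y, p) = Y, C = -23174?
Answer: -967807/451893 ≈ -2.1417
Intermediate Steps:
X(Z, f) = Z
a = -15/23174 (a = 15/(-23174) = 15*(-1/23174) = -15/23174 ≈ -0.00064728)
(84 + 83)/(-78) + a = (84 + 83)/(-78) - 15/23174 = -1/78*167 - 15/23174 = -167/78 - 15/23174 = -967807/451893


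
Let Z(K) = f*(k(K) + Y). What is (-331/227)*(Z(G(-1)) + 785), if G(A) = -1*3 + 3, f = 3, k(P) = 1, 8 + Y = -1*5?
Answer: -247919/227 ≈ -1092.2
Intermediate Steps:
Y = -13 (Y = -8 - 1*5 = -8 - 5 = -13)
G(A) = 0 (G(A) = -3 + 3 = 0)
Z(K) = -36 (Z(K) = 3*(1 - 13) = 3*(-12) = -36)
(-331/227)*(Z(G(-1)) + 785) = (-331/227)*(-36 + 785) = -331*1/227*749 = -331/227*749 = -247919/227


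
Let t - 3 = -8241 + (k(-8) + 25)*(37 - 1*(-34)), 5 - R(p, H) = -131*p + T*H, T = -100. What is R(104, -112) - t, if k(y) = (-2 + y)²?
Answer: 1792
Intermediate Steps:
R(p, H) = 5 + 100*H + 131*p (R(p, H) = 5 - (-131*p - 100*H) = 5 + (100*H + 131*p) = 5 + 100*H + 131*p)
t = 637 (t = 3 + (-8241 + ((-2 - 8)² + 25)*(37 - 1*(-34))) = 3 + (-8241 + ((-10)² + 25)*(37 + 34)) = 3 + (-8241 + (100 + 25)*71) = 3 + (-8241 + 125*71) = 3 + (-8241 + 8875) = 3 + 634 = 637)
R(104, -112) - t = (5 + 100*(-112) + 131*104) - 1*637 = (5 - 11200 + 13624) - 637 = 2429 - 637 = 1792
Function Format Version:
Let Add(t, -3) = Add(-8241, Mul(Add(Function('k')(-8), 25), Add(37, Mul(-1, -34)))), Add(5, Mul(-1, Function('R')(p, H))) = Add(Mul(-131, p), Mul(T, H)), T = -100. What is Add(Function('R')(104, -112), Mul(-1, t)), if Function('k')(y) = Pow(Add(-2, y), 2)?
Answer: 1792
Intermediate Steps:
Function('R')(p, H) = Add(5, Mul(100, H), Mul(131, p)) (Function('R')(p, H) = Add(5, Mul(-1, Add(Mul(-131, p), Mul(-100, H)))) = Add(5, Add(Mul(100, H), Mul(131, p))) = Add(5, Mul(100, H), Mul(131, p)))
t = 637 (t = Add(3, Add(-8241, Mul(Add(Pow(Add(-2, -8), 2), 25), Add(37, Mul(-1, -34))))) = Add(3, Add(-8241, Mul(Add(Pow(-10, 2), 25), Add(37, 34)))) = Add(3, Add(-8241, Mul(Add(100, 25), 71))) = Add(3, Add(-8241, Mul(125, 71))) = Add(3, Add(-8241, 8875)) = Add(3, 634) = 637)
Add(Function('R')(104, -112), Mul(-1, t)) = Add(Add(5, Mul(100, -112), Mul(131, 104)), Mul(-1, 637)) = Add(Add(5, -11200, 13624), -637) = Add(2429, -637) = 1792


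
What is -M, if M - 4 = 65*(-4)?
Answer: 256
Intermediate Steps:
M = -256 (M = 4 + 65*(-4) = 4 - 260 = -256)
-M = -1*(-256) = 256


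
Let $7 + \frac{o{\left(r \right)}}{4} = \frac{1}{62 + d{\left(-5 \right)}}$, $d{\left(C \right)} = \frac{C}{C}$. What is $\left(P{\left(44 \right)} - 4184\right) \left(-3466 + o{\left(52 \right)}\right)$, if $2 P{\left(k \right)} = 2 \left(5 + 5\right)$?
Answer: $\frac{918772532}{63} \approx 1.4584 \cdot 10^{7}$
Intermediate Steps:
$d{\left(C \right)} = 1$
$o{\left(r \right)} = - \frac{1760}{63}$ ($o{\left(r \right)} = -28 + \frac{4}{62 + 1} = -28 + \frac{4}{63} = - \frac{1760}{63}$)
$P{\left(k \right)} = 10$ ($P{\left(k \right)} = \frac{2 \left(5 + 5\right)}{2} = \frac{2 \cdot 10}{2} = \frac{1}{2} \cdot 20 = 10$)
$\left(P{\left(44 \right)} - 4184\right) \left(-3466 + o{\left(52 \right)}\right) = \left(10 - 4184\right) \left(-3466 - \frac{1760}{63}\right) = \left(-4174\right) \left(- \frac{220118}{63}\right) = \frac{918772532}{63}$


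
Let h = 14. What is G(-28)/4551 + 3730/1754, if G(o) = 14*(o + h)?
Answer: 8315723/3991227 ≈ 2.0835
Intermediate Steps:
G(o) = 196 + 14*o (G(o) = 14*(o + 14) = 14*(14 + o) = 196 + 14*o)
G(-28)/4551 + 3730/1754 = (196 + 14*(-28))/4551 + 3730/1754 = (196 - 392)*(1/4551) + 3730*(1/1754) = -196*1/4551 + 1865/877 = -196/4551 + 1865/877 = 8315723/3991227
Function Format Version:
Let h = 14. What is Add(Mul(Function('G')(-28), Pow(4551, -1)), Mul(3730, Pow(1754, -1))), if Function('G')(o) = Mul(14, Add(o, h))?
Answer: Rational(8315723, 3991227) ≈ 2.0835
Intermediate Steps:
Function('G')(o) = Add(196, Mul(14, o)) (Function('G')(o) = Mul(14, Add(o, 14)) = Mul(14, Add(14, o)) = Add(196, Mul(14, o)))
Add(Mul(Function('G')(-28), Pow(4551, -1)), Mul(3730, Pow(1754, -1))) = Add(Mul(Add(196, Mul(14, -28)), Pow(4551, -1)), Mul(3730, Pow(1754, -1))) = Add(Mul(Add(196, -392), Rational(1, 4551)), Mul(3730, Rational(1, 1754))) = Add(Mul(-196, Rational(1, 4551)), Rational(1865, 877)) = Add(Rational(-196, 4551), Rational(1865, 877)) = Rational(8315723, 3991227)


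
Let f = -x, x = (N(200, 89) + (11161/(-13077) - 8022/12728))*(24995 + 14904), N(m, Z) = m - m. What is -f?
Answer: -4926746514449/83222028 ≈ -59200.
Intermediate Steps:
N(m, Z) = 0
x = -4926746514449/83222028 (x = (0 + (11161/(-13077) - 8022/12728))*(24995 + 14904) = (0 + (11161*(-1/13077) - 8022*1/12728))*39899 = (0 + (-11161/13077 - 4011/6364))*39899 = (0 - 123480451/83222028)*39899 = -123480451/83222028*39899 = -4926746514449/83222028 ≈ -59200.)
f = 4926746514449/83222028 (f = -1*(-4926746514449/83222028) = 4926746514449/83222028 ≈ 59200.)
-f = -1*4926746514449/83222028 = -4926746514449/83222028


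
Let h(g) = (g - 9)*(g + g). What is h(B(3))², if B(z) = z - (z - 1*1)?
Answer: 256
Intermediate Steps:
B(z) = 1 (B(z) = z - (z - 1) = z - (-1 + z) = z + (1 - z) = 1)
h(g) = 2*g*(-9 + g) (h(g) = (-9 + g)*(2*g) = 2*g*(-9 + g))
h(B(3))² = (2*1*(-9 + 1))² = (2*1*(-8))² = (-16)² = 256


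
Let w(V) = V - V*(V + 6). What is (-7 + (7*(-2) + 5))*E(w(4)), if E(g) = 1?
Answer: -16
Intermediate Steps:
w(V) = V - V*(6 + V)
(-7 + (7*(-2) + 5))*E(w(4)) = (-7 + (7*(-2) + 5))*1 = (-7 + (-14 + 5))*1 = (-7 - 9)*1 = -16*1 = -16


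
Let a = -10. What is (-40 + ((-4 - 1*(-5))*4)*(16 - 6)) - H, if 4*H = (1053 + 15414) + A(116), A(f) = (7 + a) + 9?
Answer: -16473/4 ≈ -4118.3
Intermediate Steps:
A(f) = 6 (A(f) = (7 - 10) + 9 = -3 + 9 = 6)
H = 16473/4 (H = ((1053 + 15414) + 6)/4 = (16467 + 6)/4 = (¼)*16473 = 16473/4 ≈ 4118.3)
(-40 + ((-4 - 1*(-5))*4)*(16 - 6)) - H = (-40 + ((-4 - 1*(-5))*4)*(16 - 6)) - 1*16473/4 = (-40 + ((-4 + 5)*4)*10) - 16473/4 = (-40 + (1*4)*10) - 16473/4 = (-40 + 4*10) - 16473/4 = (-40 + 40) - 16473/4 = 0 - 16473/4 = -16473/4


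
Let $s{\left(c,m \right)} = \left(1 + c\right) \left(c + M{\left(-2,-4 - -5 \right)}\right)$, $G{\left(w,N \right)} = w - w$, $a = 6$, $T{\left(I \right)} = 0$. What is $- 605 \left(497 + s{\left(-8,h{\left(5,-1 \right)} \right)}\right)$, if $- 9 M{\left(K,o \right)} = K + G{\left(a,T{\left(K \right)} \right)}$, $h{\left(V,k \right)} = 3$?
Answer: $- \frac{3002615}{9} \approx -3.3362 \cdot 10^{5}$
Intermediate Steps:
$G{\left(w,N \right)} = 0$
$M{\left(K,o \right)} = - \frac{K}{9}$ ($M{\left(K,o \right)} = - \frac{K + 0}{9} = - \frac{K}{9}$)
$s{\left(c,m \right)} = \left(1 + c\right) \left(\frac{2}{9} + c\right)$ ($s{\left(c,m \right)} = \left(1 + c\right) \left(c - - \frac{2}{9}\right) = \left(1 + c\right) \left(c + \frac{2}{9}\right) = \left(1 + c\right) \left(\frac{2}{9} + c\right)$)
$- 605 \left(497 + s{\left(-8,h{\left(5,-1 \right)} \right)}\right) = - 605 \left(497 + \left(\frac{2}{9} + \left(-8\right)^{2} + \frac{11}{9} \left(-8\right)\right)\right) = - 605 \left(497 + \left(\frac{2}{9} + 64 - \frac{88}{9}\right)\right) = - 605 \left(497 + \frac{490}{9}\right) = \left(-605\right) \frac{4963}{9} = - \frac{3002615}{9}$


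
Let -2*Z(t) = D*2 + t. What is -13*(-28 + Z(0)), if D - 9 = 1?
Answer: 494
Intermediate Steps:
D = 10 (D = 9 + 1 = 10)
Z(t) = -10 - t/2 (Z(t) = -(10*2 + t)/2 = -(20 + t)/2 = -10 - t/2)
-13*(-28 + Z(0)) = -13*(-28 + (-10 - ½*0)) = -13*(-28 + (-10 + 0)) = -13*(-28 - 10) = -13*(-38) = 494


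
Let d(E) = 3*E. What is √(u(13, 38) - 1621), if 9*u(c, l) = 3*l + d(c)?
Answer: 2*I*√401 ≈ 40.05*I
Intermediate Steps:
u(c, l) = c/3 + l/3 (u(c, l) = (3*l + 3*c)/9 = (3*c + 3*l)/9 = c/3 + l/3)
√(u(13, 38) - 1621) = √(((⅓)*13 + (⅓)*38) - 1621) = √((13/3 + 38/3) - 1621) = √(17 - 1621) = √(-1604) = 2*I*√401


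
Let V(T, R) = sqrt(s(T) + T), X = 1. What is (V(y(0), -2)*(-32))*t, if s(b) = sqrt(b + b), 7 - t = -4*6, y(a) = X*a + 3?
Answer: -992*sqrt(3 + sqrt(6)) ≈ -2315.7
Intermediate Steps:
y(a) = 3 + a (y(a) = 1*a + 3 = a + 3 = 3 + a)
t = 31 (t = 7 - (-4)*6 = 7 - 1*(-24) = 7 + 24 = 31)
s(b) = sqrt(2)*sqrt(b) (s(b) = sqrt(2*b) = sqrt(2)*sqrt(b))
V(T, R) = sqrt(T + sqrt(2)*sqrt(T)) (V(T, R) = sqrt(sqrt(2)*sqrt(T) + T) = sqrt(T + sqrt(2)*sqrt(T)))
(V(y(0), -2)*(-32))*t = (sqrt((3 + 0) + sqrt(2)*sqrt(3 + 0))*(-32))*31 = (sqrt(3 + sqrt(2)*sqrt(3))*(-32))*31 = (sqrt(3 + sqrt(6))*(-32))*31 = -32*sqrt(3 + sqrt(6))*31 = -992*sqrt(3 + sqrt(6))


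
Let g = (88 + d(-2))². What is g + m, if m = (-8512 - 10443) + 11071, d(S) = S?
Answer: -488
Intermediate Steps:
g = 7396 (g = (88 - 2)² = 86² = 7396)
m = -7884 (m = -18955 + 11071 = -7884)
g + m = 7396 - 7884 = -488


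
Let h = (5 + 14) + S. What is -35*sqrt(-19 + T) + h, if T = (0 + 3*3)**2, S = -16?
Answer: 3 - 35*sqrt(62) ≈ -272.59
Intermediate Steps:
T = 81 (T = (0 + 9)**2 = 9**2 = 81)
h = 3 (h = (5 + 14) - 16 = 19 - 16 = 3)
-35*sqrt(-19 + T) + h = -35*sqrt(-19 + 81) + 3 = -35*sqrt(62) + 3 = 3 - 35*sqrt(62)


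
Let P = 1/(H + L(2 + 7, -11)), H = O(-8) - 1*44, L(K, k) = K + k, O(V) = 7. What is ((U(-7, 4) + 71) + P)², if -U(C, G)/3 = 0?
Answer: 7661824/1521 ≈ 5037.4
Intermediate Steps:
U(C, G) = 0 (U(C, G) = -3*0 = 0)
H = -37 (H = 7 - 1*44 = 7 - 44 = -37)
P = -1/39 (P = 1/(-37 + ((2 + 7) - 11)) = 1/(-37 + (9 - 11)) = 1/(-37 - 2) = 1/(-39) = -1/39 ≈ -0.025641)
((U(-7, 4) + 71) + P)² = ((0 + 71) - 1/39)² = (71 - 1/39)² = (2768/39)² = 7661824/1521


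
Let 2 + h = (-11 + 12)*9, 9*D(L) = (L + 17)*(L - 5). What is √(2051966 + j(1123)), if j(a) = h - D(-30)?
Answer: √18467302/3 ≈ 1432.5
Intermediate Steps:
D(L) = (-5 + L)*(17 + L)/9 (D(L) = ((L + 17)*(L - 5))/9 = ((17 + L)*(-5 + L))/9 = ((-5 + L)*(17 + L))/9 = (-5 + L)*(17 + L)/9)
h = 7 (h = -2 + (-11 + 12)*9 = -2 + 1*9 = -2 + 9 = 7)
j(a) = -392/9 (j(a) = 7 - (-85/9 + (⅑)*(-30)² + (4/3)*(-30)) = 7 - (-85/9 + (⅑)*900 - 40) = 7 - (-85/9 + 100 - 40) = 7 - 1*455/9 = 7 - 455/9 = -392/9)
√(2051966 + j(1123)) = √(2051966 - 392/9) = √(18467302/9) = √18467302/3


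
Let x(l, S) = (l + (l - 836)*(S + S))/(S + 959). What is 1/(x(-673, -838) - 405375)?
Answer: -121/46521964 ≈ -2.6009e-6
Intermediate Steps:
x(l, S) = (l + 2*S*(-836 + l))/(959 + S) (x(l, S) = (l + (-836 + l)*(2*S))/(959 + S) = (l + 2*S*(-836 + l))/(959 + S))
1/(x(-673, -838) - 405375) = 1/((-673 - 1672*(-838) + 2*(-838)*(-673))/(959 - 838) - 405375) = 1/((-673 + 1401136 + 1127948)/121 - 405375) = 1/((1/121)*2528411 - 405375) = 1/(2528411/121 - 405375) = 1/(-46521964/121) = -121/46521964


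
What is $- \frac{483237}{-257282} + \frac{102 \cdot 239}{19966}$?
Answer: $\frac{7960165269}{2568446206} \approx 3.0992$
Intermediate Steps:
$- \frac{483237}{-257282} + \frac{102 \cdot 239}{19966} = \left(-483237\right) \left(- \frac{1}{257282}\right) + 24378 \cdot \frac{1}{19966} = \frac{483237}{257282} + \frac{12189}{9983} = \frac{7960165269}{2568446206}$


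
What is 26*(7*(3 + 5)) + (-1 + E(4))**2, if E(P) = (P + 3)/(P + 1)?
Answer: 36404/25 ≈ 1456.2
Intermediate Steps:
E(P) = (3 + P)/(1 + P)
26*(7*(3 + 5)) + (-1 + E(4))**2 = 26*(7*(3 + 5)) + (-1 + (3 + 4)/(1 + 4))**2 = 26*(7*8) + (-1 + 7/5)**2 = 26*56 + (-1 + (1/5)*7)**2 = 1456 + (-1 + 7/5)**2 = 1456 + (2/5)**2 = 1456 + 4/25 = 36404/25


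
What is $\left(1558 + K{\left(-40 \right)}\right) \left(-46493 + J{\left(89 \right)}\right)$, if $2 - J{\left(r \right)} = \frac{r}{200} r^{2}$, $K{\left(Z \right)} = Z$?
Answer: $- \frac{7592405271}{100} \approx -7.5924 \cdot 10^{7}$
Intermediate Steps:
$J{\left(r \right)} = 2 - \frac{r^{3}}{200}$ ($J{\left(r \right)} = 2 - \frac{r}{200} r^{2} = 2 - \frac{r^{3}}{200}$)
$\left(1558 + K{\left(-40 \right)}\right) \left(-46493 + J{\left(89 \right)}\right) = \left(1558 - 40\right) \left(-46493 + \left(2 - \frac{89^{3}}{200}\right)\right) = 1518 \left(-46493 + \left(2 - \frac{704969}{200}\right)\right) = 1518 \left(-46493 - \frac{704569}{200}\right) = 1518 \left(- \frac{10003169}{200}\right) = - \frac{7592405271}{100}$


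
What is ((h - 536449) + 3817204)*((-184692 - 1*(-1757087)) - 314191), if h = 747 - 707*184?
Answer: 3965121700456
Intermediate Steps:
h = -129341 (h = 747 - 130088 = -129341)
((h - 536449) + 3817204)*((-184692 - 1*(-1757087)) - 314191) = ((-129341 - 536449) + 3817204)*((-184692 - 1*(-1757087)) - 314191) = (-665790 + 3817204)*((-184692 + 1757087) - 314191) = 3151414*(1572395 - 314191) = 3151414*1258204 = 3965121700456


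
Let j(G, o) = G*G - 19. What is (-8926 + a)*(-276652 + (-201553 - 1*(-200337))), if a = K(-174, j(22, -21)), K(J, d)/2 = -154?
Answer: 2565833112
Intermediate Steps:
j(G, o) = -19 + G² (j(G, o) = G² - 19 = -19 + G²)
K(J, d) = -308 (K(J, d) = 2*(-154) = -308)
a = -308
(-8926 + a)*(-276652 + (-201553 - 1*(-200337))) = (-8926 - 308)*(-276652 + (-201553 - 1*(-200337))) = -9234*(-276652 + (-201553 + 200337)) = -9234*(-276652 - 1216) = -9234*(-277868) = 2565833112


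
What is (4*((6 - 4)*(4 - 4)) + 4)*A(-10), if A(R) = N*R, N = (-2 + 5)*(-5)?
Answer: 600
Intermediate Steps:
N = -15 (N = 3*(-5) = -15)
A(R) = -15*R
(4*((6 - 4)*(4 - 4)) + 4)*A(-10) = (4*((6 - 4)*(4 - 4)) + 4)*(-15*(-10)) = (4*(2*0) + 4)*150 = (4*0 + 4)*150 = (0 + 4)*150 = 4*150 = 600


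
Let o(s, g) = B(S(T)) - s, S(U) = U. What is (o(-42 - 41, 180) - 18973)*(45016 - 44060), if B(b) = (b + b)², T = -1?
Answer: -18055016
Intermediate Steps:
B(b) = 4*b² (B(b) = (2*b)² = 4*b²)
o(s, g) = 4 - s (o(s, g) = 4*(-1)² - s = 4*1 - s = 4 - s)
(o(-42 - 41, 180) - 18973)*(45016 - 44060) = ((4 - (-42 - 41)) - 18973)*(45016 - 44060) = ((4 - 1*(-83)) - 18973)*956 = ((4 + 83) - 18973)*956 = (87 - 18973)*956 = -18886*956 = -18055016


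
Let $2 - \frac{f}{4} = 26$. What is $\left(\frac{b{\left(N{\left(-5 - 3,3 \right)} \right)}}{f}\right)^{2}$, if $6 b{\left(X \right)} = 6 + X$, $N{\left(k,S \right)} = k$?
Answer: $\frac{1}{82944} \approx 1.2056 \cdot 10^{-5}$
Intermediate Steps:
$b{\left(X \right)} = 1 + \frac{X}{6}$ ($b{\left(X \right)} = \frac{6 + X}{6} = 1 + \frac{X}{6}$)
$f = -96$ ($f = 8 - 104 = -96$)
$\left(\frac{b{\left(N{\left(-5 - 3,3 \right)} \right)}}{f}\right)^{2} = \left(\frac{1 + \frac{-5 - 3}{6}}{-96}\right)^{2} = \left(\left(1 + \frac{-5 - 3}{6}\right) \left(- \frac{1}{96}\right)\right)^{2} = \left(\left(1 + \frac{1}{6} \left(-8\right)\right) \left(- \frac{1}{96}\right)\right)^{2} = \left(\left(1 - \frac{4}{3}\right) \left(- \frac{1}{96}\right)\right)^{2} = \left(\left(- \frac{1}{3}\right) \left(- \frac{1}{96}\right)\right)^{2} = \left(\frac{1}{288}\right)^{2} = \frac{1}{82944}$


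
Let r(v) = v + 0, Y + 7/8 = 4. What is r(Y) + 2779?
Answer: 22257/8 ≈ 2782.1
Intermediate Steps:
Y = 25/8 (Y = -7/8 + 4 = 25/8 ≈ 3.1250)
r(v) = v
r(Y) + 2779 = 25/8 + 2779 = 22257/8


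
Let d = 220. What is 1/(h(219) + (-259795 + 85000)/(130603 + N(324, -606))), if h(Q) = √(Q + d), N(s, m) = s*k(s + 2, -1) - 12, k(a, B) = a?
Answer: 1651568037/978582428830 + 2231901049*√439/978582428830 ≈ 0.049475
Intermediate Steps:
N(s, m) = -12 + s*(2 + s) (N(s, m) = s*(s + 2) - 12 = s*(2 + s) - 12 = -12 + s*(2 + s))
h(Q) = √(220 + Q) (h(Q) = √(Q + 220) = √(220 + Q))
1/(h(219) + (-259795 + 85000)/(130603 + N(324, -606))) = 1/(√(220 + 219) + (-259795 + 85000)/(130603 + (-12 + 324*(2 + 324)))) = 1/(√439 - 174795/(130603 + (-12 + 324*326))) = 1/(√439 - 174795/(130603 + (-12 + 105624))) = 1/(√439 - 174795/(130603 + 105612)) = 1/(√439 - 174795/236215) = 1/(√439 - 174795*1/236215) = 1/(√439 - 34959/47243) = 1/(-34959/47243 + √439)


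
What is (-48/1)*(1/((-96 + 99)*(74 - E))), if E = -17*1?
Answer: -16/91 ≈ -0.17582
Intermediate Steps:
E = -17
(-48/1)*(1/((-96 + 99)*(74 - E))) = (-48/1)*(1/((-96 + 99)*(74 - 1*(-17)))) = (-48*1)*(1/(3*(74 + 17))) = -16/91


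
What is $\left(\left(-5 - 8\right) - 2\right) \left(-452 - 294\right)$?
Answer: $11190$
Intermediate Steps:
$\left(\left(-5 - 8\right) - 2\right) \left(-452 - 294\right) = \left(-13 - 2\right) \left(-746\right) = \left(-15\right) \left(-746\right) = 11190$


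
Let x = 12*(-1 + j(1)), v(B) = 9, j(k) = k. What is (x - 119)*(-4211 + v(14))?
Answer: 500038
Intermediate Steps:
x = 0 (x = 12*(-1 + 1) = 12*0 = 0)
(x - 119)*(-4211 + v(14)) = (0 - 119)*(-4211 + 9) = -119*(-4202) = 500038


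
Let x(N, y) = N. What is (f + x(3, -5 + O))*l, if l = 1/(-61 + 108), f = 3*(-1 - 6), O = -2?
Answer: -18/47 ≈ -0.38298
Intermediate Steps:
f = -21 (f = 3*(-7) = -21)
l = 1/47 ≈ 0.021277
(f + x(3, -5 + O))*l = (-21 + 3)*(1/47) = -18*1/47 = -18/47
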